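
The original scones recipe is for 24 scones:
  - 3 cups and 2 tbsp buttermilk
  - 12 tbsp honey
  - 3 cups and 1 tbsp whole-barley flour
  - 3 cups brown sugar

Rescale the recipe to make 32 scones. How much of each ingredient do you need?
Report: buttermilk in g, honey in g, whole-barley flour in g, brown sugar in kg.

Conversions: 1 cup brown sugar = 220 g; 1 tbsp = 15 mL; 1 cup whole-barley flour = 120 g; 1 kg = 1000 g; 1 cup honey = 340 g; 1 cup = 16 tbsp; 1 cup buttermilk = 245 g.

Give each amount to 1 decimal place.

Scaling factor: 32/24 = 4/3.
buttermilk: (3 cup + 2 tbsp = 3.125 cup) × 4/3 × 245 g/cup ≈ 1020.8 g
honey: 12 tbsp × 4/3 ÷ 16 tbsp/cup × 340 g/cup = 340.0 g
whole-barley flour: (3 cup + 1 tbsp = 3.0625 cup) × 4/3 × 120 g/cup = 490.0 g
brown sugar: 3 cup × 4/3 × 220 g/cup ÷ 1000 g/kg ≈ 0.9 kg

buttermilk: 1020.8 g; honey: 340.0 g; whole-barley flour: 490.0 g; brown sugar: 0.9 kg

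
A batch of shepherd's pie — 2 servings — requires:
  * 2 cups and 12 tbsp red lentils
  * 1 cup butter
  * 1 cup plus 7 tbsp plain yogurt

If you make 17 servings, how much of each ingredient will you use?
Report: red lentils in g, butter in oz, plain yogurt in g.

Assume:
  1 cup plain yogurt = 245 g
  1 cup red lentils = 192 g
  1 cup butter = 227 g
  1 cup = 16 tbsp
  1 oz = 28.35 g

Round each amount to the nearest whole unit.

Scaling factor: 17/2 = 8.5.
red lentils: (2 cup + 12 tbsp = 2.75 cup) × 17/2 × 192 g/cup = 4488 g
butter: 1 cup × 17/2 × 227 g/cup ÷ 28.35 g/oz ≈ 68 oz
plain yogurt: (1 cup + 7 tbsp = 1.4375 cup) × 17/2 × 245 g/cup ≈ 2994 g

red lentils: 4488 g; butter: 68 oz; plain yogurt: 2994 g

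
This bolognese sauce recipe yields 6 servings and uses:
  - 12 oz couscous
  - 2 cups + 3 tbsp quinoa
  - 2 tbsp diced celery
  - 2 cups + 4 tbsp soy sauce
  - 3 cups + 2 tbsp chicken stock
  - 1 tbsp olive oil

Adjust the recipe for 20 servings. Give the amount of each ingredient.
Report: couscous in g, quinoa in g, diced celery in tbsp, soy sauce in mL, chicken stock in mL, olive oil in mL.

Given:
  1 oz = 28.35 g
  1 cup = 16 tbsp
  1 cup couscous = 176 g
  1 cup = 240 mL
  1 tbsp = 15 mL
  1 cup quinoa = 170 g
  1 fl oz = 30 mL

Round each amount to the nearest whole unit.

couscous: 1134 g; quinoa: 1240 g; diced celery: 7 tbsp; soy sauce: 1800 mL; chicken stock: 2500 mL; olive oil: 50 mL

Scaling factor: 20/6 = 10/3.
couscous: 12 oz × 10/3 × 28.35 g/oz = 1134 g
quinoa: (2 cup + 3 tbsp = 2.1875 cup) × 10/3 × 170 g/cup ≈ 1240 g
diced celery: 2 tbsp × 10/3 ≈ 7 tbsp
soy sauce: (2 cup + 4 tbsp = 2.25 cup) × 10/3 × 240 mL/cup = 1800 mL
chicken stock: (3 cup + 2 tbsp = 3.125 cup) × 10/3 × 240 mL/cup = 2500 mL
olive oil: 1 tbsp × 10/3 × 15 mL/tbsp = 50 mL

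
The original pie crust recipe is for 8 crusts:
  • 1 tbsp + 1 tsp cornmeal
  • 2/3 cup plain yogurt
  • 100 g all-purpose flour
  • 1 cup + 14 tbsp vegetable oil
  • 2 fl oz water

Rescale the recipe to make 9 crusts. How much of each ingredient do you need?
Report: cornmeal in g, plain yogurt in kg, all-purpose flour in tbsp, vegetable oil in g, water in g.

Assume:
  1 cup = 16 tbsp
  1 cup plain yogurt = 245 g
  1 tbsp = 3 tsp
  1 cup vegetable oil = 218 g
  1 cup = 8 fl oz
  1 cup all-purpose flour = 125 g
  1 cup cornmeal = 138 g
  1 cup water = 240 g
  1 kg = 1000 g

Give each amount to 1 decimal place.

cornmeal: 12.9 g; plain yogurt: 0.2 kg; all-purpose flour: 14.4 tbsp; vegetable oil: 459.8 g; water: 67.5 g

Scaling factor: 9/8 = 1.125.
cornmeal: (1 tbsp + 1 tsp = 4/3 tbsp) × 9/8 ÷ 16 tbsp/cup × 138 g/cup ≈ 12.9 g
plain yogurt: 2/3 cup × 9/8 × 245 g/cup ÷ 1000 g/kg ≈ 0.2 kg
all-purpose flour: 100 g × 9/8 ÷ 125 g/cup × 16 tbsp/cup = 14.4 tbsp
vegetable oil: (1 cup + 14 tbsp = 1.875 cup) × 9/8 × 218 g/cup ≈ 459.8 g
water: 2 fl oz × 9/8 ÷ 8 fl oz/cup × 240 g/cup = 67.5 g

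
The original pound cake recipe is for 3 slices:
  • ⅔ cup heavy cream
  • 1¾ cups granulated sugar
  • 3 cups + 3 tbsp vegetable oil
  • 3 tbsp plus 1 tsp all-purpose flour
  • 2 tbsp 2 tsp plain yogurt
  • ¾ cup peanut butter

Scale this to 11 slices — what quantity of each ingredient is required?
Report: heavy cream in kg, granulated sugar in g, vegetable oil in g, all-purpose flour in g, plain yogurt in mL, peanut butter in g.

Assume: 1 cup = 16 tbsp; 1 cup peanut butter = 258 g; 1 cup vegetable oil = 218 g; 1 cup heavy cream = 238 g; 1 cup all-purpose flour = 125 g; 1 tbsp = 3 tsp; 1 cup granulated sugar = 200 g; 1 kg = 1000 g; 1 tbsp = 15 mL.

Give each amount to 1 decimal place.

Scaling factor: 11/3.
heavy cream: 2/3 cup × 11/3 × 238 g/cup ÷ 1000 g/kg ≈ 0.6 kg
granulated sugar: 1.75 cup × 11/3 × 200 g/cup ≈ 1283.3 g
vegetable oil: (3 cup + 3 tbsp = 3.1875 cup) × 11/3 × 218 g/cup ≈ 2547.9 g
all-purpose flour: (3 tbsp + 1 tsp = 10/3 tbsp) × 11/3 ÷ 16 tbsp/cup × 125 g/cup ≈ 95.5 g
plain yogurt: (2 tbsp + 2 tsp = 8/3 tbsp) × 11/3 × 15 mL/tbsp ≈ 146.7 mL
peanut butter: 0.75 cup × 11/3 × 258 g/cup = 709.5 g

heavy cream: 0.6 kg; granulated sugar: 1283.3 g; vegetable oil: 2547.9 g; all-purpose flour: 95.5 g; plain yogurt: 146.7 mL; peanut butter: 709.5 g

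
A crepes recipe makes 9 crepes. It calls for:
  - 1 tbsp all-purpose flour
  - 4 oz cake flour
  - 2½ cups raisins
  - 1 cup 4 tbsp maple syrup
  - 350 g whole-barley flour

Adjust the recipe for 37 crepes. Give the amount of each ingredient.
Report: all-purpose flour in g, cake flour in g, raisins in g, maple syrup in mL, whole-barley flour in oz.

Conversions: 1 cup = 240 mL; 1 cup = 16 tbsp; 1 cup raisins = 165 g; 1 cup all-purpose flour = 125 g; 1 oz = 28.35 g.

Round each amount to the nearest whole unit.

Scaling factor: 37/9.
all-purpose flour: 1 tbsp × 37/9 ÷ 16 tbsp/cup × 125 g/cup ≈ 32 g
cake flour: 4 oz × 37/9 × 28.35 g/oz ≈ 466 g
raisins: 2.5 cup × 37/9 × 165 g/cup ≈ 1696 g
maple syrup: (1 cup + 4 tbsp = 1.25 cup) × 37/9 × 240 mL/cup ≈ 1233 mL
whole-barley flour: 350 g × 37/9 ÷ 28.35 g/oz ≈ 51 oz

all-purpose flour: 32 g; cake flour: 466 g; raisins: 1696 g; maple syrup: 1233 mL; whole-barley flour: 51 oz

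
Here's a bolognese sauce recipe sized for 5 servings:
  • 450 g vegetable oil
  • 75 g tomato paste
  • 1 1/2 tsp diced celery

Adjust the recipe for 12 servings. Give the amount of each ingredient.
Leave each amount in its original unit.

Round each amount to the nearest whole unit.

Scaling factor: 12/5 = 2.4.
vegetable oil: 450 g × 12/5 = 1080 g
tomato paste: 75 g × 12/5 = 180 g
diced celery: 1.5 tsp × 12/5 ≈ 4 tsp

vegetable oil: 1080 g; tomato paste: 180 g; diced celery: 4 tsp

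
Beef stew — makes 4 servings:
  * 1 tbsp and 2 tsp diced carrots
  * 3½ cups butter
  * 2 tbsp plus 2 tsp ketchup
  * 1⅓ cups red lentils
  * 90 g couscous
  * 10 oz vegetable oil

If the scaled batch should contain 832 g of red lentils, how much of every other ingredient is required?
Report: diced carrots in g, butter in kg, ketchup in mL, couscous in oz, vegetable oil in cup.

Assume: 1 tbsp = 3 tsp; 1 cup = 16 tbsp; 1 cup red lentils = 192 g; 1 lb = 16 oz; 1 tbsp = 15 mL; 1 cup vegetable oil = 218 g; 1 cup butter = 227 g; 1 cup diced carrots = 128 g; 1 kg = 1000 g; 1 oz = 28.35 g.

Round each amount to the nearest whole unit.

The original recipe has 256 g of red lentils, so the scaling factor is 832 ÷ 256 = 13/4 = 3.25.
diced carrots: (1 tbsp + 2 tsp = 5/3 tbsp) × 13/4 ÷ 16 tbsp/cup × 128 g/cup ≈ 43 g
butter: 3.5 cup × 13/4 × 227 g/cup ÷ 1000 g/kg ≈ 3 kg
ketchup: (2 tbsp + 2 tsp = 8/3 tbsp) × 13/4 × 15 mL/tbsp = 130 mL
couscous: 90 g × 13/4 ÷ 28.35 g/oz ≈ 10 oz
vegetable oil: 10 oz × 13/4 × 28.35 g/oz ÷ 218 g/cup ≈ 4 cup

diced carrots: 43 g; butter: 3 kg; ketchup: 130 mL; couscous: 10 oz; vegetable oil: 4 cup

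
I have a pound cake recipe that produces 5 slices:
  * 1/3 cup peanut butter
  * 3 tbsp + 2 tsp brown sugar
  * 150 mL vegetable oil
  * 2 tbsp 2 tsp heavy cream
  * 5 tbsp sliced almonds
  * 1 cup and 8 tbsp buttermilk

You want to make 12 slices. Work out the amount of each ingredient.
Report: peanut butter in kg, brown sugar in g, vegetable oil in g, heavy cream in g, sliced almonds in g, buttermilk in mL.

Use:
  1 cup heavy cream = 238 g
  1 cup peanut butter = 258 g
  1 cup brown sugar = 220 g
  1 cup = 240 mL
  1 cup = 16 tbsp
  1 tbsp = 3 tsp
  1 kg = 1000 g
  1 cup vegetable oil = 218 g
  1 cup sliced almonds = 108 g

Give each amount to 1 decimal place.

peanut butter: 0.2 kg; brown sugar: 121.0 g; vegetable oil: 327.0 g; heavy cream: 95.2 g; sliced almonds: 81.0 g; buttermilk: 864.0 mL

Scaling factor: 12/5 = 2.4.
peanut butter: 1/3 cup × 12/5 × 258 g/cup ÷ 1000 g/kg ≈ 0.2 kg
brown sugar: (3 tbsp + 2 tsp = 11/3 tbsp) × 12/5 ÷ 16 tbsp/cup × 220 g/cup = 121.0 g
vegetable oil: 150 mL × 12/5 ÷ 240 mL/cup × 218 g/cup = 327.0 g
heavy cream: (2 tbsp + 2 tsp = 8/3 tbsp) × 12/5 ÷ 16 tbsp/cup × 238 g/cup = 95.2 g
sliced almonds: 5 tbsp × 12/5 ÷ 16 tbsp/cup × 108 g/cup = 81.0 g
buttermilk: (1 cup + 8 tbsp = 1.5 cup) × 12/5 × 240 mL/cup = 864.0 mL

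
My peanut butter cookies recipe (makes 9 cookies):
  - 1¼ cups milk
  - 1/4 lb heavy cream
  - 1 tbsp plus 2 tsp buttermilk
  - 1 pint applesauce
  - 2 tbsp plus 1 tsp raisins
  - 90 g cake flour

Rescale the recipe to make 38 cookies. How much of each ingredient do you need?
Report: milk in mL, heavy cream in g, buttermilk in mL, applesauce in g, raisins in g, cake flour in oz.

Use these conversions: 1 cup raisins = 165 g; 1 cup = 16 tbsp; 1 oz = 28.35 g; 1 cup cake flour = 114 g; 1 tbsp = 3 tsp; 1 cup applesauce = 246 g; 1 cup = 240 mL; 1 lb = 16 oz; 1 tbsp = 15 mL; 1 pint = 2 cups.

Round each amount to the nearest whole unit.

milk: 1267 mL; heavy cream: 479 g; buttermilk: 106 mL; applesauce: 2077 g; raisins: 102 g; cake flour: 13 oz

Scaling factor: 38/9.
milk: 1.25 cup × 38/9 × 240 mL/cup ≈ 1267 mL
heavy cream: 0.25 lb × 38/9 × 16 oz/lb × 28.35 g/oz ≈ 479 g
buttermilk: (1 tbsp + 2 tsp = 5/3 tbsp) × 38/9 × 15 mL/tbsp ≈ 106 mL
applesauce: 1 pint × 38/9 × 2 cup/pint × 246 g/cup ≈ 2077 g
raisins: (2 tbsp + 1 tsp = 7/3 tbsp) × 38/9 ÷ 16 tbsp/cup × 165 g/cup ≈ 102 g
cake flour: 90 g × 38/9 ÷ 28.35 g/oz ≈ 13 oz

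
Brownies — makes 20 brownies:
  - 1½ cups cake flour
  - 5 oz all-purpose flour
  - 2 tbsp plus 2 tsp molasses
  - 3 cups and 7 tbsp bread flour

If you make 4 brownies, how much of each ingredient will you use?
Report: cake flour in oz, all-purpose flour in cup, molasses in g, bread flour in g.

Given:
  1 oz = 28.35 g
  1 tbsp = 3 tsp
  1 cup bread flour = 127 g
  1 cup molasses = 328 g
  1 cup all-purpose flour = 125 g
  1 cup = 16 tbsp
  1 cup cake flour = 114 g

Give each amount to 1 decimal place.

cake flour: 1.2 oz; all-purpose flour: 0.2 cup; molasses: 10.9 g; bread flour: 87.3 g

Scaling factor: 4/20 = 1/5 = 0.2.
cake flour: 1.5 cup × 1/5 × 114 g/cup ÷ 28.35 g/oz ≈ 1.2 oz
all-purpose flour: 5 oz × 1/5 × 28.35 g/oz ÷ 125 g/cup ≈ 0.2 cup
molasses: (2 tbsp + 2 tsp = 8/3 tbsp) × 1/5 ÷ 16 tbsp/cup × 328 g/cup ≈ 10.9 g
bread flour: (3 cup + 7 tbsp = 3.4375 cup) × 1/5 × 127 g/cup ≈ 87.3 g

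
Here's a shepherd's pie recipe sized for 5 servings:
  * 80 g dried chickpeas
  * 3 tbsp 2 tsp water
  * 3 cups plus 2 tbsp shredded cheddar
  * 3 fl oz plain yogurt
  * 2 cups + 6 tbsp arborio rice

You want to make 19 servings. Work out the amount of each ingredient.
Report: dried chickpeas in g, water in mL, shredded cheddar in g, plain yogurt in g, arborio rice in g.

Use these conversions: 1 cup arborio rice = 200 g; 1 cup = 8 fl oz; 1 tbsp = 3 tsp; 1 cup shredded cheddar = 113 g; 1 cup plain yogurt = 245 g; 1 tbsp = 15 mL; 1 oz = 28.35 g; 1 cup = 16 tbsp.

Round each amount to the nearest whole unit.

Scaling factor: 19/5 = 3.8.
dried chickpeas: 80 g × 19/5 = 304 g
water: (3 tbsp + 2 tsp = 11/3 tbsp) × 19/5 × 15 mL/tbsp = 209 mL
shredded cheddar: (3 cup + 2 tbsp = 3.125 cup) × 19/5 × 113 g/cup ≈ 1342 g
plain yogurt: 3 fl oz × 19/5 ÷ 8 fl oz/cup × 245 g/cup ≈ 349 g
arborio rice: (2 cup + 6 tbsp = 2.375 cup) × 19/5 × 200 g/cup = 1805 g

dried chickpeas: 304 g; water: 209 mL; shredded cheddar: 1342 g; plain yogurt: 349 g; arborio rice: 1805 g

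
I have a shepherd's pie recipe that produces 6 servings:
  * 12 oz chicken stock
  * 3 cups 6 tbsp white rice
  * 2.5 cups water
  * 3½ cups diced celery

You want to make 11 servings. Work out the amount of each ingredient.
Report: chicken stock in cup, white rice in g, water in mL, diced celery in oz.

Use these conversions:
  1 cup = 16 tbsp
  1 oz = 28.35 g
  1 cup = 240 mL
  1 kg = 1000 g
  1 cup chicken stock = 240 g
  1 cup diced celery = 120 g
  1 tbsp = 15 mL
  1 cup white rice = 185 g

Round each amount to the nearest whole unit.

Scaling factor: 11/6.
chicken stock: 12 oz × 11/6 × 28.35 g/oz ÷ 240 g/cup ≈ 3 cup
white rice: (3 cup + 6 tbsp = 3.375 cup) × 11/6 × 185 g/cup ≈ 1145 g
water: 2.5 cup × 11/6 × 240 mL/cup = 1100 mL
diced celery: 3.5 cup × 11/6 × 120 g/cup ÷ 28.35 g/oz ≈ 27 oz

chicken stock: 3 cup; white rice: 1145 g; water: 1100 mL; diced celery: 27 oz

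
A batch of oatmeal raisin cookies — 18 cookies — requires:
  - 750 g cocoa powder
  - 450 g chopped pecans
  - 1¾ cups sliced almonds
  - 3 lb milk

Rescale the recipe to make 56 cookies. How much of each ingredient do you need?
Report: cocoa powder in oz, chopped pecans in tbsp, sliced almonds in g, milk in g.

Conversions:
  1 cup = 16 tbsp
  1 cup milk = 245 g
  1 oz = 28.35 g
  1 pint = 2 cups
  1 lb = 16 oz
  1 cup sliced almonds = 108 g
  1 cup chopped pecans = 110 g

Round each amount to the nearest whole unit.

cocoa powder: 82 oz; chopped pecans: 204 tbsp; sliced almonds: 588 g; milk: 4234 g

Scaling factor: 56/18 = 28/9.
cocoa powder: 750 g × 28/9 ÷ 28.35 g/oz ≈ 82 oz
chopped pecans: 450 g × 28/9 ÷ 110 g/cup × 16 tbsp/cup ≈ 204 tbsp
sliced almonds: 1.75 cup × 28/9 × 108 g/cup = 588 g
milk: 3 lb × 28/9 × 16 oz/lb × 28.35 g/oz ≈ 4234 g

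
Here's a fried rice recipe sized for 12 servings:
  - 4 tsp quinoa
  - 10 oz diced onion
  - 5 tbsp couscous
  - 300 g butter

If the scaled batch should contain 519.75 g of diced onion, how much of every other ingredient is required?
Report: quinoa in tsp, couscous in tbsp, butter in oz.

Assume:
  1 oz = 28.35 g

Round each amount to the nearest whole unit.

The original recipe has 283.5 g of diced onion, so the scaling factor is 519.75 ÷ 283.5 = 11/6.
quinoa: 4 tsp × 11/6 ≈ 7 tsp
couscous: 5 tbsp × 11/6 ≈ 9 tbsp
butter: 300 g × 11/6 ÷ 28.35 g/oz ≈ 19 oz

quinoa: 7 tsp; couscous: 9 tbsp; butter: 19 oz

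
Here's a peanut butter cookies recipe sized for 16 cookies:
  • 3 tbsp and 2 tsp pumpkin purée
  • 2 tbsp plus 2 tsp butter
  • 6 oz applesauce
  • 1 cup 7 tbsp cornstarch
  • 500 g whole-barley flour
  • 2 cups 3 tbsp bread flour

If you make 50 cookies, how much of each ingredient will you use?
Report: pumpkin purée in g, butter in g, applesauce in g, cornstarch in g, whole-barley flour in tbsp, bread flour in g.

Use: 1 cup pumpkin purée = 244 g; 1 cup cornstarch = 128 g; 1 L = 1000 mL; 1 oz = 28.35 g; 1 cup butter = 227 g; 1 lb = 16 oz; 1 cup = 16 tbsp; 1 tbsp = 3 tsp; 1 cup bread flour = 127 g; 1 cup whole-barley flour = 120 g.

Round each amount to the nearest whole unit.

pumpkin purée: 175 g; butter: 118 g; applesauce: 532 g; cornstarch: 575 g; whole-barley flour: 208 tbsp; bread flour: 868 g

Scaling factor: 50/16 = 25/8 = 3.125.
pumpkin purée: (3 tbsp + 2 tsp = 11/3 tbsp) × 25/8 ÷ 16 tbsp/cup × 244 g/cup ≈ 175 g
butter: (2 tbsp + 2 tsp = 8/3 tbsp) × 25/8 ÷ 16 tbsp/cup × 227 g/cup ≈ 118 g
applesauce: 6 oz × 25/8 × 28.35 g/oz ≈ 532 g
cornstarch: (1 cup + 7 tbsp = 1.4375 cup) × 25/8 × 128 g/cup = 575 g
whole-barley flour: 500 g × 25/8 ÷ 120 g/cup × 16 tbsp/cup ≈ 208 tbsp
bread flour: (2 cup + 3 tbsp = 2.1875 cup) × 25/8 × 127 g/cup ≈ 868 g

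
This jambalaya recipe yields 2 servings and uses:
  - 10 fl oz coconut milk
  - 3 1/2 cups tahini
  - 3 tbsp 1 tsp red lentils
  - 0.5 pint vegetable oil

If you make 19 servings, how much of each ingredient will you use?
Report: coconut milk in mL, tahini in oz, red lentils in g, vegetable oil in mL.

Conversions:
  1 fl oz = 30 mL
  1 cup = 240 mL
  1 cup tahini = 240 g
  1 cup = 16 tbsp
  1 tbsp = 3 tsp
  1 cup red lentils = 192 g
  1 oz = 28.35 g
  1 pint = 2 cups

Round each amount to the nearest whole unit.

Scaling factor: 19/2 = 9.5.
coconut milk: 10 fl oz × 19/2 × 30 mL/fl oz = 2850 mL
tahini: 3.5 cup × 19/2 × 240 g/cup ÷ 28.35 g/oz ≈ 281 oz
red lentils: (3 tbsp + 1 tsp = 10/3 tbsp) × 19/2 ÷ 16 tbsp/cup × 192 g/cup = 380 g
vegetable oil: 0.5 pint × 19/2 × 2 cup/pint × 240 mL/cup = 2280 mL

coconut milk: 2850 mL; tahini: 281 oz; red lentils: 380 g; vegetable oil: 2280 mL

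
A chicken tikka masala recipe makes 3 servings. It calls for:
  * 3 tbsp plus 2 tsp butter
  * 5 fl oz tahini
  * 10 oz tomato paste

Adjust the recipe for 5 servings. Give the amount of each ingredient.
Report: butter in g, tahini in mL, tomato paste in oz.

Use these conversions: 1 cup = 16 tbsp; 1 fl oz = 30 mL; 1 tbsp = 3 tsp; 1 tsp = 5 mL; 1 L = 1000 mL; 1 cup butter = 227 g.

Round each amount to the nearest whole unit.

butter: 87 g; tahini: 250 mL; tomato paste: 17 oz

Scaling factor: 5/3.
butter: (3 tbsp + 2 tsp = 11/3 tbsp) × 5/3 ÷ 16 tbsp/cup × 227 g/cup ≈ 87 g
tahini: 5 fl oz × 5/3 × 30 mL/fl oz = 250 mL
tomato paste: 10 oz × 5/3 ≈ 17 oz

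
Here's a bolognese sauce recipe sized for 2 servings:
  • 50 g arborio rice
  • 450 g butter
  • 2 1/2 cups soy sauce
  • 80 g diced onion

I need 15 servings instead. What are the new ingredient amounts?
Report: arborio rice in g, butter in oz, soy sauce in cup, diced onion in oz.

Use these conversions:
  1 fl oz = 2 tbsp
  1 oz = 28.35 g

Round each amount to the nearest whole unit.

arborio rice: 375 g; butter: 119 oz; soy sauce: 19 cup; diced onion: 21 oz

Scaling factor: 15/2 = 7.5.
arborio rice: 50 g × 15/2 = 375 g
butter: 450 g × 15/2 ÷ 28.35 g/oz ≈ 119 oz
soy sauce: 2.5 cup × 15/2 ≈ 19 cup
diced onion: 80 g × 15/2 ÷ 28.35 g/oz ≈ 21 oz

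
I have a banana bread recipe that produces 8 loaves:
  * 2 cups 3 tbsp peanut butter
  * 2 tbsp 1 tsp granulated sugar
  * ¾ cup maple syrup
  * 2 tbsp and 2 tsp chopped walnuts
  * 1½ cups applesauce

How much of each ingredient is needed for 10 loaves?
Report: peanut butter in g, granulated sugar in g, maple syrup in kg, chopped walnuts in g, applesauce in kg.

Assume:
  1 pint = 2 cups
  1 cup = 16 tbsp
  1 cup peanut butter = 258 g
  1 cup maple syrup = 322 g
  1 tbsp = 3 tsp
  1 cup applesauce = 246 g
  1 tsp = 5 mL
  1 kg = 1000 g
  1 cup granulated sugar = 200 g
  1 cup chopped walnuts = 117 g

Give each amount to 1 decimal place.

Scaling factor: 10/8 = 5/4 = 1.25.
peanut butter: (2 cup + 3 tbsp = 2.1875 cup) × 5/4 × 258 g/cup ≈ 705.5 g
granulated sugar: (2 tbsp + 1 tsp = 7/3 tbsp) × 5/4 ÷ 16 tbsp/cup × 200 g/cup ≈ 36.5 g
maple syrup: 0.75 cup × 5/4 × 322 g/cup ÷ 1000 g/kg ≈ 0.3 kg
chopped walnuts: (2 tbsp + 2 tsp = 8/3 tbsp) × 5/4 ÷ 16 tbsp/cup × 117 g/cup ≈ 24.4 g
applesauce: 1.5 cup × 5/4 × 246 g/cup ÷ 1000 g/kg ≈ 0.5 kg

peanut butter: 705.5 g; granulated sugar: 36.5 g; maple syrup: 0.3 kg; chopped walnuts: 24.4 g; applesauce: 0.5 kg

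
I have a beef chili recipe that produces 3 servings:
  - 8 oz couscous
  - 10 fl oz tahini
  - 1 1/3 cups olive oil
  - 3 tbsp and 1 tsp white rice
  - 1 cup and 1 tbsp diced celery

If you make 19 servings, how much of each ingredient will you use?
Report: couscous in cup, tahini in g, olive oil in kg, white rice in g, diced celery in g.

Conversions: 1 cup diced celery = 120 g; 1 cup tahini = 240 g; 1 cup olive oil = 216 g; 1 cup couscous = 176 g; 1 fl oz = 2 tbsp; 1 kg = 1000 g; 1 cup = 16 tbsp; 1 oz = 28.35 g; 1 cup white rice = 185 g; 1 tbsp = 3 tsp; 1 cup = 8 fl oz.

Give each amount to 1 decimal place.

couscous: 8.2 cup; tahini: 1900.0 g; olive oil: 1.8 kg; white rice: 244.1 g; diced celery: 807.5 g

Scaling factor: 19/3.
couscous: 8 oz × 19/3 × 28.35 g/oz ÷ 176 g/cup ≈ 8.2 cup
tahini: 10 fl oz × 19/3 ÷ 8 fl oz/cup × 240 g/cup = 1900.0 g
olive oil: 4/3 cup × 19/3 × 216 g/cup ÷ 1000 g/kg ≈ 1.8 kg
white rice: (3 tbsp + 1 tsp = 10/3 tbsp) × 19/3 ÷ 16 tbsp/cup × 185 g/cup ≈ 244.1 g
diced celery: (1 cup + 1 tbsp = 1.0625 cup) × 19/3 × 120 g/cup = 807.5 g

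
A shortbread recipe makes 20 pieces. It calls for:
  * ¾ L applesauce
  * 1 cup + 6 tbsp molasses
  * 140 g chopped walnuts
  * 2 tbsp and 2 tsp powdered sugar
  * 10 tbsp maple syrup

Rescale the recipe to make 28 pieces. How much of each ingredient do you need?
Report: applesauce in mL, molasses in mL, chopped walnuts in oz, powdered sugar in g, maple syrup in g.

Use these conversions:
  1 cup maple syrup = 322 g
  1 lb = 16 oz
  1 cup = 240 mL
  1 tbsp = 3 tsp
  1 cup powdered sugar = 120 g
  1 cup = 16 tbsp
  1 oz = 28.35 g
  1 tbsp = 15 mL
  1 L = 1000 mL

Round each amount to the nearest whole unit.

applesauce: 1050 mL; molasses: 462 mL; chopped walnuts: 7 oz; powdered sugar: 28 g; maple syrup: 282 g

Scaling factor: 28/20 = 7/5 = 1.4.
applesauce: 0.75 L × 7/5 × 1000 mL/L = 1050 mL
molasses: (1 cup + 6 tbsp = 1.375 cup) × 7/5 × 240 mL/cup = 462 mL
chopped walnuts: 140 g × 7/5 ÷ 28.35 g/oz ≈ 7 oz
powdered sugar: (2 tbsp + 2 tsp = 8/3 tbsp) × 7/5 ÷ 16 tbsp/cup × 120 g/cup = 28 g
maple syrup: 10 tbsp × 7/5 ÷ 16 tbsp/cup × 322 g/cup ≈ 282 g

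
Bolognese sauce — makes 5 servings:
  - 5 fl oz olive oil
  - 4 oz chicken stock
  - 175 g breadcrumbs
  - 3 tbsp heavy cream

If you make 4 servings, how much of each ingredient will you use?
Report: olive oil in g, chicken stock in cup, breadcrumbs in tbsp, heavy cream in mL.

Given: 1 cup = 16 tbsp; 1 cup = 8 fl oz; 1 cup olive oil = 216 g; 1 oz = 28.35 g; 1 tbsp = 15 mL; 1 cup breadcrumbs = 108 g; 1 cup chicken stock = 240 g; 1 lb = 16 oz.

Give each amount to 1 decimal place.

olive oil: 108.0 g; chicken stock: 0.4 cup; breadcrumbs: 20.7 tbsp; heavy cream: 36.0 mL

Scaling factor: 4/5 = 0.8.
olive oil: 5 fl oz × 4/5 ÷ 8 fl oz/cup × 216 g/cup = 108.0 g
chicken stock: 4 oz × 4/5 × 28.35 g/oz ÷ 240 g/cup ≈ 0.4 cup
breadcrumbs: 175 g × 4/5 ÷ 108 g/cup × 16 tbsp/cup ≈ 20.7 tbsp
heavy cream: 3 tbsp × 4/5 × 15 mL/tbsp = 36.0 mL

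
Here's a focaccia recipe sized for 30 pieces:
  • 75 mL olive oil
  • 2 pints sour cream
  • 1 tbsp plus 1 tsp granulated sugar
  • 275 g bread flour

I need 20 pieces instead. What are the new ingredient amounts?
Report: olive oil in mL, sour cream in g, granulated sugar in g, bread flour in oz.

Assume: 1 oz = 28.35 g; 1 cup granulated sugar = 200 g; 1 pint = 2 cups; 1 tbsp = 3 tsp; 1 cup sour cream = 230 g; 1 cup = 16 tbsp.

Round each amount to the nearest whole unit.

Scaling factor: 20/30 = 2/3.
olive oil: 75 mL × 2/3 = 50 mL
sour cream: 2 pint × 2/3 × 2 cup/pint × 230 g/cup ≈ 613 g
granulated sugar: (1 tbsp + 1 tsp = 4/3 tbsp) × 2/3 ÷ 16 tbsp/cup × 200 g/cup ≈ 11 g
bread flour: 275 g × 2/3 ÷ 28.35 g/oz ≈ 6 oz

olive oil: 50 mL; sour cream: 613 g; granulated sugar: 11 g; bread flour: 6 oz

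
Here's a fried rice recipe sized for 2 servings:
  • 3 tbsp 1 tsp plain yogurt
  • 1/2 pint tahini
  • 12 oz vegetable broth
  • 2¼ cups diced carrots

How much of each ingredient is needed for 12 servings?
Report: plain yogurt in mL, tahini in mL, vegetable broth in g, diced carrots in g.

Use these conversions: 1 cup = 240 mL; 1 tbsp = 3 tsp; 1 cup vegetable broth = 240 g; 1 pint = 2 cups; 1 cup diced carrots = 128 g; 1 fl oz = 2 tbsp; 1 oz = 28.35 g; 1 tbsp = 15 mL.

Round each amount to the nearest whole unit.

Scaling factor: 12/2 = 6.
plain yogurt: (3 tbsp + 1 tsp = 10/3 tbsp) × 6 × 15 mL/tbsp = 300 mL
tahini: 0.5 pint × 6 × 2 cup/pint × 240 mL/cup = 1440 mL
vegetable broth: 12 oz × 6 × 28.35 g/oz ≈ 2041 g
diced carrots: 2.25 cup × 6 × 128 g/cup = 1728 g

plain yogurt: 300 mL; tahini: 1440 mL; vegetable broth: 2041 g; diced carrots: 1728 g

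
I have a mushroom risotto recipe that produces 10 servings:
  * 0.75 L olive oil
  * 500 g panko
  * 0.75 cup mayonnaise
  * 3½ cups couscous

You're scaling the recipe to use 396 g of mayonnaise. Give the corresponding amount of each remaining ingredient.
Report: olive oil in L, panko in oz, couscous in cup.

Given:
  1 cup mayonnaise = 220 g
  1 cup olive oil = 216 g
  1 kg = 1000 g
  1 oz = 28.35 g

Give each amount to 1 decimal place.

The original recipe has 165 g of mayonnaise, so the scaling factor is 396 ÷ 165 = 12/5 = 2.4.
olive oil: 0.75 L × 12/5 = 1.8 L
panko: 500 g × 12/5 ÷ 28.35 g/oz ≈ 42.3 oz
couscous: 3.5 cup × 12/5 = 8.4 cup

olive oil: 1.8 L; panko: 42.3 oz; couscous: 8.4 cup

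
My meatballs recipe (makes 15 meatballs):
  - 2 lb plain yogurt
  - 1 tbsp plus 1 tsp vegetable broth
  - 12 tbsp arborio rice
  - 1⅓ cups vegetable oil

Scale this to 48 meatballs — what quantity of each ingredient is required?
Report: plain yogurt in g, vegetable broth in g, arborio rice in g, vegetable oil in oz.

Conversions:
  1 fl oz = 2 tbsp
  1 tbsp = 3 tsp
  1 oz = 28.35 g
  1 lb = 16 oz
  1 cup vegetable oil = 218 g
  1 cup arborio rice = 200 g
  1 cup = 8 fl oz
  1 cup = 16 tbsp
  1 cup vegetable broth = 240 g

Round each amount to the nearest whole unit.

Scaling factor: 48/15 = 16/5 = 3.2.
plain yogurt: 2 lb × 16/5 × 16 oz/lb × 28.35 g/oz ≈ 2903 g
vegetable broth: (1 tbsp + 1 tsp = 4/3 tbsp) × 16/5 ÷ 16 tbsp/cup × 240 g/cup = 64 g
arborio rice: 12 tbsp × 16/5 ÷ 16 tbsp/cup × 200 g/cup = 480 g
vegetable oil: 4/3 cup × 16/5 × 218 g/cup ÷ 28.35 g/oz ≈ 33 oz

plain yogurt: 2903 g; vegetable broth: 64 g; arborio rice: 480 g; vegetable oil: 33 oz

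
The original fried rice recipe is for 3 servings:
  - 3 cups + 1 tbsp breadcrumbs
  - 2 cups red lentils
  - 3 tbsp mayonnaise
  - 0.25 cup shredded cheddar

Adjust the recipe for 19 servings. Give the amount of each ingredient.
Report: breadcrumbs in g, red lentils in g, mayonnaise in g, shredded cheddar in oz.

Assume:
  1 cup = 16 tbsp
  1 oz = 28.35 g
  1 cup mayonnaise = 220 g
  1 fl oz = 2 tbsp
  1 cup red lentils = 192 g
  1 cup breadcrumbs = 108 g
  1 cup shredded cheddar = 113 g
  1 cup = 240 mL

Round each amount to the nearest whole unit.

Scaling factor: 19/3.
breadcrumbs: (3 cup + 1 tbsp = 3.0625 cup) × 19/3 × 108 g/cup ≈ 2095 g
red lentils: 2 cup × 19/3 × 192 g/cup = 2432 g
mayonnaise: 3 tbsp × 19/3 ÷ 16 tbsp/cup × 220 g/cup ≈ 261 g
shredded cheddar: 0.25 cup × 19/3 × 113 g/cup ÷ 28.35 g/oz ≈ 6 oz

breadcrumbs: 2095 g; red lentils: 2432 g; mayonnaise: 261 g; shredded cheddar: 6 oz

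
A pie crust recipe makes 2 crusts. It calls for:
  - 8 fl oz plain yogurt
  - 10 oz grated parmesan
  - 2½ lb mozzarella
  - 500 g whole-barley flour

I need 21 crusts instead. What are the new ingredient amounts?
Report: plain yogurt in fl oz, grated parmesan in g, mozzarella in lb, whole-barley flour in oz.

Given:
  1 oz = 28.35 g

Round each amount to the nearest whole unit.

plain yogurt: 84 fl oz; grated parmesan: 2977 g; mozzarella: 26 lb; whole-barley flour: 185 oz

Scaling factor: 21/2 = 10.5.
plain yogurt: 8 fl oz × 21/2 = 84 fl oz
grated parmesan: 10 oz × 21/2 × 28.35 g/oz ≈ 2977 g
mozzarella: 2.5 lb × 21/2 ≈ 26 lb
whole-barley flour: 500 g × 21/2 ÷ 28.35 g/oz ≈ 185 oz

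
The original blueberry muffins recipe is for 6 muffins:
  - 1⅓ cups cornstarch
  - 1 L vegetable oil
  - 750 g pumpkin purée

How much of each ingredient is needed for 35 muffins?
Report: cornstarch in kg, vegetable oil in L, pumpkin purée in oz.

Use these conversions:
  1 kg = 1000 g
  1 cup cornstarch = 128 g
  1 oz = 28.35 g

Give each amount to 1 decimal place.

cornstarch: 1.0 kg; vegetable oil: 5.8 L; pumpkin purée: 154.3 oz

Scaling factor: 35/6.
cornstarch: 4/3 cup × 35/6 × 128 g/cup ÷ 1000 g/kg ≈ 1.0 kg
vegetable oil: 1 L × 35/6 ≈ 5.8 L
pumpkin purée: 750 g × 35/6 ÷ 28.35 g/oz ≈ 154.3 oz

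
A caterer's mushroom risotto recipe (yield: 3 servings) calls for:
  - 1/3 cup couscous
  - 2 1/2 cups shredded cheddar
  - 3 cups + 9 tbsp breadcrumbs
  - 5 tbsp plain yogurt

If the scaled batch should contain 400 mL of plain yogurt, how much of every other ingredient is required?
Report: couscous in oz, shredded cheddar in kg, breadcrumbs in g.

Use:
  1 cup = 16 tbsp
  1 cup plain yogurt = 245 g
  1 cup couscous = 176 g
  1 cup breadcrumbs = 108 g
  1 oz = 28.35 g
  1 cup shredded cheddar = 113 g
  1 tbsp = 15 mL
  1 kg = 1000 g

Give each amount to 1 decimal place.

couscous: 11.0 oz; shredded cheddar: 1.5 kg; breadcrumbs: 2052.0 g

The original recipe has 75 mL of plain yogurt, so the scaling factor is 400 ÷ 75 = 16/3.
couscous: 1/3 cup × 16/3 × 176 g/cup ÷ 28.35 g/oz ≈ 11.0 oz
shredded cheddar: 2.5 cup × 16/3 × 113 g/cup ÷ 1000 g/kg ≈ 1.5 kg
breadcrumbs: (3 cup + 9 tbsp = 3.5625 cup) × 16/3 × 108 g/cup = 2052.0 g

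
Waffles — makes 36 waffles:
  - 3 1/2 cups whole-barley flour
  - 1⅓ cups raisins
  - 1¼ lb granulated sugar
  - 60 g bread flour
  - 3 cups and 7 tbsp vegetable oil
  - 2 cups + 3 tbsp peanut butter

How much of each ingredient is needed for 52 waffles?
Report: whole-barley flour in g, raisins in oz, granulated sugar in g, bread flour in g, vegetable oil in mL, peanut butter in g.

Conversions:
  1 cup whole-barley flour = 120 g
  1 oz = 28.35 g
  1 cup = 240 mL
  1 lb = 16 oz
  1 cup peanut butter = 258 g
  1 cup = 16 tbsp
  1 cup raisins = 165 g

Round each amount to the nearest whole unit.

Scaling factor: 52/36 = 13/9.
whole-barley flour: 3.5 cup × 13/9 × 120 g/cup ≈ 607 g
raisins: 4/3 cup × 13/9 × 165 g/cup ÷ 28.35 g/oz ≈ 11 oz
granulated sugar: 1.25 lb × 13/9 × 16 oz/lb × 28.35 g/oz = 819 g
bread flour: 60 g × 13/9 ≈ 87 g
vegetable oil: (3 cup + 7 tbsp = 3.4375 cup) × 13/9 × 240 mL/cup ≈ 1192 mL
peanut butter: (2 cup + 3 tbsp = 2.1875 cup) × 13/9 × 258 g/cup ≈ 815 g

whole-barley flour: 607 g; raisins: 11 oz; granulated sugar: 819 g; bread flour: 87 g; vegetable oil: 1192 mL; peanut butter: 815 g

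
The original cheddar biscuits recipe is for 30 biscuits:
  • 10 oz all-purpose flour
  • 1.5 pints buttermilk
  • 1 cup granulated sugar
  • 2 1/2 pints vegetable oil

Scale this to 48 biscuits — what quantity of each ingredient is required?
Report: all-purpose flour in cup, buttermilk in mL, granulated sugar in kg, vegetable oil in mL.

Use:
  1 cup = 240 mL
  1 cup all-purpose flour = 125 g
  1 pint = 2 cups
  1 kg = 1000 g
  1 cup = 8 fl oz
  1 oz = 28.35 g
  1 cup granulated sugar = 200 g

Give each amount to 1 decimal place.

all-purpose flour: 3.6 cup; buttermilk: 1152.0 mL; granulated sugar: 0.3 kg; vegetable oil: 1920.0 mL

Scaling factor: 48/30 = 8/5 = 1.6.
all-purpose flour: 10 oz × 8/5 × 28.35 g/oz ÷ 125 g/cup ≈ 3.6 cup
buttermilk: 1.5 pint × 8/5 × 2 cup/pint × 240 mL/cup = 1152.0 mL
granulated sugar: 1 cup × 8/5 × 200 g/cup ÷ 1000 g/kg ≈ 0.3 kg
vegetable oil: 2.5 pint × 8/5 × 2 cup/pint × 240 mL/cup = 1920.0 mL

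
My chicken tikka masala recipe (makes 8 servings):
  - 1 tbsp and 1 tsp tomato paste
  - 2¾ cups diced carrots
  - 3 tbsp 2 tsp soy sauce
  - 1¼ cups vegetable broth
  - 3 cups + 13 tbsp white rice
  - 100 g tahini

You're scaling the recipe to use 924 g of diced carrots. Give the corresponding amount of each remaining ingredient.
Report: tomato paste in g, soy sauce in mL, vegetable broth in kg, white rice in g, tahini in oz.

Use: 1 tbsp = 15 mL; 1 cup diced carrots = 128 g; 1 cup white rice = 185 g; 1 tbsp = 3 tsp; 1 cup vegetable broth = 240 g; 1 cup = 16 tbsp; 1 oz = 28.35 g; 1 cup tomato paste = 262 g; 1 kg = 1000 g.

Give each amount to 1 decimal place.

tomato paste: 57.3 g; soy sauce: 144.4 mL; vegetable broth: 0.8 kg; white rice: 1851.4 g; tahini: 9.3 oz

The original recipe has 352 g of diced carrots, so the scaling factor is 924 ÷ 352 = 21/8 = 2.625.
tomato paste: (1 tbsp + 1 tsp = 4/3 tbsp) × 21/8 ÷ 16 tbsp/cup × 262 g/cup ≈ 57.3 g
soy sauce: (3 tbsp + 2 tsp = 11/3 tbsp) × 21/8 × 15 mL/tbsp ≈ 144.4 mL
vegetable broth: 1.25 cup × 21/8 × 240 g/cup ÷ 1000 g/kg ≈ 0.8 kg
white rice: (3 cup + 13 tbsp = 3.8125 cup) × 21/8 × 185 g/cup ≈ 1851.4 g
tahini: 100 g × 21/8 ÷ 28.35 g/oz ≈ 9.3 oz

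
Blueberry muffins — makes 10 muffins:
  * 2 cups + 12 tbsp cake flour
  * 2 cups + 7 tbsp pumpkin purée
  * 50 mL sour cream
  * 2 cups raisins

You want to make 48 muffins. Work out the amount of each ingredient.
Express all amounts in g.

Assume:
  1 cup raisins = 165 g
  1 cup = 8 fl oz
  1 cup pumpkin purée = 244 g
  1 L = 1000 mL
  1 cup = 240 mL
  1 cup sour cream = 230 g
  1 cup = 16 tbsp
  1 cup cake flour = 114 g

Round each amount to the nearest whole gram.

cake flour: 1505 g; pumpkin purée: 2855 g; sour cream: 230 g; raisins: 1584 g

Scaling factor: 48/10 = 24/5 = 4.8.
cake flour: (2 cup + 12 tbsp = 2.75 cup) × 24/5 × 114 g/cup ≈ 1505 g
pumpkin purée: (2 cup + 7 tbsp = 2.4375 cup) × 24/5 × 244 g/cup ≈ 2855 g
sour cream: 50 mL × 24/5 ÷ 240 mL/cup × 230 g/cup = 230 g
raisins: 2 cup × 24/5 × 165 g/cup = 1584 g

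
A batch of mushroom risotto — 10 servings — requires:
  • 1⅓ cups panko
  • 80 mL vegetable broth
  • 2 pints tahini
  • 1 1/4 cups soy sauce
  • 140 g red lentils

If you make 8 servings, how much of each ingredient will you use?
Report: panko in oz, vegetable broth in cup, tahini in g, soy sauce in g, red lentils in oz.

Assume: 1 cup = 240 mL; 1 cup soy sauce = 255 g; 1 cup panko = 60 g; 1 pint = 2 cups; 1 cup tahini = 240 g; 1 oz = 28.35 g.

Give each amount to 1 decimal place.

Scaling factor: 8/10 = 4/5 = 0.8.
panko: 4/3 cup × 4/5 × 60 g/cup ÷ 28.35 g/oz ≈ 2.3 oz
vegetable broth: 80 mL × 4/5 ÷ 240 mL/cup ≈ 0.3 cup
tahini: 2 pint × 4/5 × 2 cup/pint × 240 g/cup = 768.0 g
soy sauce: 1.25 cup × 4/5 × 255 g/cup = 255.0 g
red lentils: 140 g × 4/5 ÷ 28.35 g/oz ≈ 4.0 oz

panko: 2.3 oz; vegetable broth: 0.3 cup; tahini: 768.0 g; soy sauce: 255.0 g; red lentils: 4.0 oz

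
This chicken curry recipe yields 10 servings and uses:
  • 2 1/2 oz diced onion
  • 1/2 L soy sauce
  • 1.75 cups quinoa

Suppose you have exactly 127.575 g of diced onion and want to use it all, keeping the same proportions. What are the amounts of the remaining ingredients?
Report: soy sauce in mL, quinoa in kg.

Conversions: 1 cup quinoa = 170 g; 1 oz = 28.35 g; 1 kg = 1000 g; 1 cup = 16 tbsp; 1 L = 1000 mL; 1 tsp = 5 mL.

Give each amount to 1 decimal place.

soy sauce: 900.0 mL; quinoa: 0.5 kg

The original recipe has 70.875 g of diced onion, so the scaling factor is 127.575 ÷ 70.875 = 9/5 = 1.8.
soy sauce: 0.5 L × 9/5 × 1000 mL/L = 900.0 mL
quinoa: 1.75 cup × 9/5 × 170 g/cup ÷ 1000 g/kg ≈ 0.5 kg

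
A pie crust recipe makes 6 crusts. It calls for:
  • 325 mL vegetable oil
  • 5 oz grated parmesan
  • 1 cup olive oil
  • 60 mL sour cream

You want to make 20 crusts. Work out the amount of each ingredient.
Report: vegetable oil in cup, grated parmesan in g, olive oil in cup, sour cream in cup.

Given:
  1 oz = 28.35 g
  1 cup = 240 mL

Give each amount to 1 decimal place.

Scaling factor: 20/6 = 10/3.
vegetable oil: 325 mL × 10/3 ÷ 240 mL/cup ≈ 4.5 cup
grated parmesan: 5 oz × 10/3 × 28.35 g/oz = 472.5 g
olive oil: 1 cup × 10/3 ≈ 3.3 cup
sour cream: 60 mL × 10/3 ÷ 240 mL/cup ≈ 0.8 cup

vegetable oil: 4.5 cup; grated parmesan: 472.5 g; olive oil: 3.3 cup; sour cream: 0.8 cup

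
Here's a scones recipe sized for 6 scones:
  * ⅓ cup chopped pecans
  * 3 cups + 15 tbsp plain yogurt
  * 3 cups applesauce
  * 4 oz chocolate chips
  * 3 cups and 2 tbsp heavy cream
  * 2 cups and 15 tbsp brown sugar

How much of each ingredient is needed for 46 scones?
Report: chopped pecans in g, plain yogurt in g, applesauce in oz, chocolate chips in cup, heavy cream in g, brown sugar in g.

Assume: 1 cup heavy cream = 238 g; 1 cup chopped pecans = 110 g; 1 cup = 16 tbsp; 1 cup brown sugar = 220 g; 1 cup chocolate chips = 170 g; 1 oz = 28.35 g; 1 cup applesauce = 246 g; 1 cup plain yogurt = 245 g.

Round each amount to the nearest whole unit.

Scaling factor: 46/6 = 23/3.
chopped pecans: 1/3 cup × 23/3 × 110 g/cup ≈ 281 g
plain yogurt: (3 cup + 15 tbsp = 3.9375 cup) × 23/3 × 245 g/cup ≈ 7396 g
applesauce: 3 cup × 23/3 × 246 g/cup ÷ 28.35 g/oz ≈ 200 oz
chocolate chips: 4 oz × 23/3 × 28.35 g/oz ÷ 170 g/cup ≈ 5 cup
heavy cream: (3 cup + 2 tbsp = 3.125 cup) × 23/3 × 238 g/cup ≈ 5702 g
brown sugar: (2 cup + 15 tbsp = 2.9375 cup) × 23/3 × 220 g/cup ≈ 4955 g

chopped pecans: 281 g; plain yogurt: 7396 g; applesauce: 200 oz; chocolate chips: 5 cup; heavy cream: 5702 g; brown sugar: 4955 g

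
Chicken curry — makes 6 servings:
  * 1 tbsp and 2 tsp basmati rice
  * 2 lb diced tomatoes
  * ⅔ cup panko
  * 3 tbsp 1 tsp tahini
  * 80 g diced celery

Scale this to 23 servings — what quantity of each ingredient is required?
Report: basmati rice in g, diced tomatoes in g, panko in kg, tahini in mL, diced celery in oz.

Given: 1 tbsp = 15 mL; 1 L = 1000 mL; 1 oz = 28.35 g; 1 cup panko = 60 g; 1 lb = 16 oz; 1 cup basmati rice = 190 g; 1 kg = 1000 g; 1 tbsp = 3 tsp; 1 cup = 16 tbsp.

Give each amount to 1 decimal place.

Scaling factor: 23/6.
basmati rice: (1 tbsp + 2 tsp = 5/3 tbsp) × 23/6 ÷ 16 tbsp/cup × 190 g/cup ≈ 75.9 g
diced tomatoes: 2 lb × 23/6 × 16 oz/lb × 28.35 g/oz = 3477.6 g
panko: 2/3 cup × 23/6 × 60 g/cup ÷ 1000 g/kg ≈ 0.2 kg
tahini: (3 tbsp + 1 tsp = 10/3 tbsp) × 23/6 × 15 mL/tbsp ≈ 191.7 mL
diced celery: 80 g × 23/6 ÷ 28.35 g/oz ≈ 10.8 oz

basmati rice: 75.9 g; diced tomatoes: 3477.6 g; panko: 0.2 kg; tahini: 191.7 mL; diced celery: 10.8 oz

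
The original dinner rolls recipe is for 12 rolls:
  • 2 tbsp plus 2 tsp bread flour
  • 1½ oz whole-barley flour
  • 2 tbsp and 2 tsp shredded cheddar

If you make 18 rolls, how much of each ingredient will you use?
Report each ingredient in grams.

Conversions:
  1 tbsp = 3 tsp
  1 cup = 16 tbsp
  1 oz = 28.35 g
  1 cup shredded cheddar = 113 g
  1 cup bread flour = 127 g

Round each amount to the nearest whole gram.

bread flour: 32 g; whole-barley flour: 64 g; shredded cheddar: 28 g

Scaling factor: 18/12 = 3/2 = 1.5.
bread flour: (2 tbsp + 2 tsp = 8/3 tbsp) × 3/2 ÷ 16 tbsp/cup × 127 g/cup ≈ 32 g
whole-barley flour: 1.5 oz × 3/2 × 28.35 g/oz ≈ 64 g
shredded cheddar: (2 tbsp + 2 tsp = 8/3 tbsp) × 3/2 ÷ 16 tbsp/cup × 113 g/cup ≈ 28 g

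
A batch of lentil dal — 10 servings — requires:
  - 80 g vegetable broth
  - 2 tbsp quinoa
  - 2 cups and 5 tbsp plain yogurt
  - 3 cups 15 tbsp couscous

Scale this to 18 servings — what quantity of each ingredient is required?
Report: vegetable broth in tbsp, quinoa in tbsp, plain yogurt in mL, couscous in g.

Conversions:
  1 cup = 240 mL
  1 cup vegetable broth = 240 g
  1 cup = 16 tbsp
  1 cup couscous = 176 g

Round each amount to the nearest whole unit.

Scaling factor: 18/10 = 9/5 = 1.8.
vegetable broth: 80 g × 9/5 ÷ 240 g/cup × 16 tbsp/cup ≈ 10 tbsp
quinoa: 2 tbsp × 9/5 ≈ 4 tbsp
plain yogurt: (2 cup + 5 tbsp = 2.3125 cup) × 9/5 × 240 mL/cup = 999 mL
couscous: (3 cup + 15 tbsp = 3.9375 cup) × 9/5 × 176 g/cup ≈ 1247 g

vegetable broth: 10 tbsp; quinoa: 4 tbsp; plain yogurt: 999 mL; couscous: 1247 g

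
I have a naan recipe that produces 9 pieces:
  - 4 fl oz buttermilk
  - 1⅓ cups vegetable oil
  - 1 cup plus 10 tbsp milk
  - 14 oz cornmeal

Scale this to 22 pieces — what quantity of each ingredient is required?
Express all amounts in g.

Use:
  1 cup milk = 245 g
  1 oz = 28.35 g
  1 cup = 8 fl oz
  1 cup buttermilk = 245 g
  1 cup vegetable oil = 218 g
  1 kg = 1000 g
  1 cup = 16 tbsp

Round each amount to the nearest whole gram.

Scaling factor: 22/9.
buttermilk: 4 fl oz × 22/9 ÷ 8 fl oz/cup × 245 g/cup ≈ 299 g
vegetable oil: 4/3 cup × 22/9 × 218 g/cup ≈ 711 g
milk: (1 cup + 10 tbsp = 1.625 cup) × 22/9 × 245 g/cup ≈ 973 g
cornmeal: 14 oz × 22/9 × 28.35 g/oz ≈ 970 g

buttermilk: 299 g; vegetable oil: 711 g; milk: 973 g; cornmeal: 970 g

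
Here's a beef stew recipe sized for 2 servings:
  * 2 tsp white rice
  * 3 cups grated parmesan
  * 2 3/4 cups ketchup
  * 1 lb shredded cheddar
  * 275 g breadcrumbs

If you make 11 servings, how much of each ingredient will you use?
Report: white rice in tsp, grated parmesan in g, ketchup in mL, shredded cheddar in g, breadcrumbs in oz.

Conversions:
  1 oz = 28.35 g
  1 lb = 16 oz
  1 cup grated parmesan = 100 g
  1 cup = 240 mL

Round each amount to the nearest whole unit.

Scaling factor: 11/2 = 5.5.
white rice: 2 tsp × 11/2 = 11 tsp
grated parmesan: 3 cup × 11/2 × 100 g/cup = 1650 g
ketchup: 2.75 cup × 11/2 × 240 mL/cup = 3630 mL
shredded cheddar: 1 lb × 11/2 × 16 oz/lb × 28.35 g/oz ≈ 2495 g
breadcrumbs: 275 g × 11/2 ÷ 28.35 g/oz ≈ 53 oz

white rice: 11 tsp; grated parmesan: 1650 g; ketchup: 3630 mL; shredded cheddar: 2495 g; breadcrumbs: 53 oz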